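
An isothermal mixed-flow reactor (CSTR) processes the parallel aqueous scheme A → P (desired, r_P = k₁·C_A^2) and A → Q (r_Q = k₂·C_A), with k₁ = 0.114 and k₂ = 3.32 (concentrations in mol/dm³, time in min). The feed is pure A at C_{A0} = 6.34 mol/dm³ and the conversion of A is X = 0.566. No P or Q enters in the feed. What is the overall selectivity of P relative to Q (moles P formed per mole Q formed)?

Exit C_A = C_{A0}(1−X) = 6.34×0.434 = 2.752 mol/dm³.
Rates in a CSTR are evaluated at the outlet concentration: r_P = 0.114×2.752^2 = 0.8631, r_Q = 3.32×2.752 = 9.135.
Overall selectivity = C_P/C_Q = r_Pτ/(r_Qτ) = r_P/r_Q = 0.0945.

0.0945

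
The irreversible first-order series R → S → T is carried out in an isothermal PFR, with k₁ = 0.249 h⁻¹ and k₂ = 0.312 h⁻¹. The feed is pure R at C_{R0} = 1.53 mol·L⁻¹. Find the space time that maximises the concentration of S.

3.58 h

Setting dC_S/dτ = 0 gives τ_opt = ln(k₂/k₁)/(k₂−k₁).
= ln(0.312/0.249)/(0.312−0.249) = ln(1.253)/0.06300 = 0.2256/0.06300 = 3.58 h.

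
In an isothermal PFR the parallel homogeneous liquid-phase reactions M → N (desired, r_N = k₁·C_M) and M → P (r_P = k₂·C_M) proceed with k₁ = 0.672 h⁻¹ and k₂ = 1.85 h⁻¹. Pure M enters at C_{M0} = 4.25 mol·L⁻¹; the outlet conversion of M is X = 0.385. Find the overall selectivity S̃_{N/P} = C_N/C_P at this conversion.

C_M = C_{M0}(1−X) = 2.614 mol·L⁻¹.
Both paths are first order in M, so the instantaneous fraction to N is constant: dC_N/d(−C_M) = k₁/(k₁+k₂) = 0.2665.
C_N = 0.2665·(C_{M0}−C_M) = 0.2665×1.636 = 0.436 mol·L⁻¹.
C_P = (C_{M0}−C_M)−C_N = 1.200 mol·L⁻¹; S̃_{N/P} = 0.4360/1.200 = 0.363.

0.363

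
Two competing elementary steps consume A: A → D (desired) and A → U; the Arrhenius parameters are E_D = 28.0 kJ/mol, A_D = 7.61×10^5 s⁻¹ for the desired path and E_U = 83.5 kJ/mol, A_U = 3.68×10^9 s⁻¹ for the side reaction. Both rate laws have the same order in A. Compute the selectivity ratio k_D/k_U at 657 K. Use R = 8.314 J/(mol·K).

5.35

Since both paths have the same order in A, the concentration cancels and S_{D/U} = k_D/k_U = (A_D/A_U)·exp[(E_U−E_D)/(RT)].
(E_U−E_D)/(RT) = (83.5−28.0)×10³/(8.314×657) = 55500/5462 = 10.16.
k_D/k_U = (7.61×10^5/3.68×10^9)·exp(10.16) = 2.068×10^-4 × 25863 = 5.35.
Since E_D < E_U, lowering the temperature improves selectivity toward D.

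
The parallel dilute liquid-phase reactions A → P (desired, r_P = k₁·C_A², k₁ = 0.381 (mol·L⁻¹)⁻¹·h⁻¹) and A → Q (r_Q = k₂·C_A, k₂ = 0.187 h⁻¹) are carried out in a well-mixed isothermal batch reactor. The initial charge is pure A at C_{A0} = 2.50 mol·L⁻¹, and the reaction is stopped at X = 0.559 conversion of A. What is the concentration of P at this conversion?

1.09 mol·L⁻¹

C_A = C_{A0}(1−X) = 1.102 mol·L⁻¹.
Along a PFR/batch, dC_Q/dC_A = −r_Q/(r_P+r_Q) = −k₂/(k₂+k₁·C_A).
Integrating from C_{A0} to C_A: C_Q = (0.187/0.381)·ln[(0.187+0.381·2.50)/(0.187+0.381·1.10)] = 0.4908·ln(1.139/0.6071) = 0.3091 mol·L⁻¹.
Then C_P = (C_{A0}−C_A) − C_Q = 1.398 − 0.3091 = 1.088 mol·L⁻¹.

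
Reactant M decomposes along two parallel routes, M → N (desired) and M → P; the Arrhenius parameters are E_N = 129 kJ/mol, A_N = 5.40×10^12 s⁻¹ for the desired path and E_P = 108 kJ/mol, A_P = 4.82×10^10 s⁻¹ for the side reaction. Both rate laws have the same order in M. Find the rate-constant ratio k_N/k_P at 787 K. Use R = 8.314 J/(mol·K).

With equal orders, S_{N/P} = k_N/k_P = (A_N/A_P)·exp[(E_P−E_N)/(RT)].
(E_P−E_N)/(RT) = (108−129)×10³/(8.314×787) = -21000/6543 = -3.209.
k_N/k_P = (5.40×10^12/4.82×10^10)·exp(-3.209) = 112.0 × 0.04038 = 4.52.

4.52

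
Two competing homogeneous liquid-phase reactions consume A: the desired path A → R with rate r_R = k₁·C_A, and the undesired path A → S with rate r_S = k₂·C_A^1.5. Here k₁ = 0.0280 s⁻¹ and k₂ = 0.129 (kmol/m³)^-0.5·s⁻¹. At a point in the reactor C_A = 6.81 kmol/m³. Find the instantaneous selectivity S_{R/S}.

0.0832

S_{R/S} = r_R/r_S = (k₁·C_A)/(k₂·C_A^1.5) = (k₁/k₂)·C_A^-0.5.
= (0.0280×6.810) / (0.129×6.810^1.5) = 0.1907/2.293 = 0.0832.
The undesired path is higher order in A, so low C_A (CSTR or dilute feed) favours R.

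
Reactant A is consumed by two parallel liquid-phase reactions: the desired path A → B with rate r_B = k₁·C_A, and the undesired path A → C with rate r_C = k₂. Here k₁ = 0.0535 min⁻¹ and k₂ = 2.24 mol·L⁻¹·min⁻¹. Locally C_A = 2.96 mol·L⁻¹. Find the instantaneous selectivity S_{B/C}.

0.0707

S_{B/C} = r_B/r_C = (k₁·C_A)/(k₂) = (k₁/k₂)·C_A.
= (0.0535×2.960) / (2.24) = 0.1584/2.240 = 0.0707.
Since the desired path is higher order in A, keeping C_A high (PFR or concentrated feed) favours B.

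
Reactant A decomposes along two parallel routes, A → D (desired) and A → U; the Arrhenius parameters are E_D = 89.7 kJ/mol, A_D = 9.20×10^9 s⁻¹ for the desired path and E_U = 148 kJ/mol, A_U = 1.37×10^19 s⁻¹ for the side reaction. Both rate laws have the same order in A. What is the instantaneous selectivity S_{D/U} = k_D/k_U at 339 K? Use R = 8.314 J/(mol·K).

0.646

k_D/k_U = (A_D/A_U)·exp[−(E_D−E_U)/(RT)] = (A_D/A_U)·exp[(E_U−E_D)/(RT)].
(E_U−E_D)/(RT) = (148−89.7)×10³/(8.314×339) = 58300/2818 = 20.69.
k_D/k_U = (9.20×10^9/1.37×10^19)·exp(20.69) = 6.715×10^-10 × 9.626×10^8 = 0.646.
Since E_D < E_U, lowering the temperature improves selectivity toward D.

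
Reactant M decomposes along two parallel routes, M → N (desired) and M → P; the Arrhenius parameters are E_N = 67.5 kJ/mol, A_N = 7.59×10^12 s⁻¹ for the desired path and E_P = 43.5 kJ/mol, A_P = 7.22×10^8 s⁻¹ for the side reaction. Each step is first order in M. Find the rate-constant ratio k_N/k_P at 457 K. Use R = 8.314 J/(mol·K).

Since both paths have the same order in M, the concentration cancels and S_{N/P} = k_N/k_P = (A_N/A_P)·exp[(E_P−E_N)/(RT)].
(E_P−E_N)/(RT) = (43.5−67.5)×10³/(8.314×457) = -24000/3799 = -6.317.
k_N/k_P = (7.59×10^12/7.22×10^8)·exp(-6.317) = 10512 × 0.001806 = 19.0.
Since E_N > E_P, raising the temperature improves selectivity toward N.

19.0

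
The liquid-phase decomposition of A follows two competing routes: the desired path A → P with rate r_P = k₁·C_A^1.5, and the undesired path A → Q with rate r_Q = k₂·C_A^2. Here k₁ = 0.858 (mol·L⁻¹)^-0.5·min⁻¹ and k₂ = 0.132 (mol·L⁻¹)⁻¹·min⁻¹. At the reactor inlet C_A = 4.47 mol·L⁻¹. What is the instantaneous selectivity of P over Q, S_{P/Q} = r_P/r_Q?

S_{P/Q} = r_P/r_Q = (k₁·C_A^1.5)/(k₂·C_A^2) = (k₁/k₂)·C_A^-0.5.
= (0.858×4.470^1.5) / (0.132×4.470^2) = 8.109/2.637 = 3.07.
The undesired path is higher order in A, so low C_A (CSTR or dilute feed) favours P.

3.07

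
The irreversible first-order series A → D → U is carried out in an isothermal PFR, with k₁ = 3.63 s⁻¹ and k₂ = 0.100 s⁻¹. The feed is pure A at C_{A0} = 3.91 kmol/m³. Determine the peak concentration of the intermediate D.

Evaluating C_D at τ_opt = ln(k₂/k₁)/(k₂−k₁) gives C_{D,max}/C_{A0} = (k₁/k₂)^[k₂/(k₂−k₁)].
= (3.63/0.100)^(0.100/(0.100−3.63)) = (36.30)^(-0.02833) = 0.9033.
C_{D,max} = 0.9033×3.91 = 3.53 kmol/m³.

3.53 kmol/m³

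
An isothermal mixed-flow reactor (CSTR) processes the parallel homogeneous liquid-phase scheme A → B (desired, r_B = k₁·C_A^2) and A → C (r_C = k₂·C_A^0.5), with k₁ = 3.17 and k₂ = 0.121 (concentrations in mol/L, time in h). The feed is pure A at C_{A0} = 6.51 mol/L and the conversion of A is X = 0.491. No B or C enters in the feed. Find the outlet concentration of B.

Exit C_A = C_{A0}(1−X) = 6.51×0.509 = 3.314 mol/L.
Rates in a CSTR are evaluated at the outlet concentration: r_B = 3.17×3.314^2 = 34.81, r_C = 0.121×3.314^0.5 = 0.2203.
Fraction of consumed A going to B: r_B/(r_B+r_C) = 0.9937.
C_B = 0.9937·C_{A0}·X = 0.9937×6.51×0.491 = 3.18 mol/L.

3.18 mol/L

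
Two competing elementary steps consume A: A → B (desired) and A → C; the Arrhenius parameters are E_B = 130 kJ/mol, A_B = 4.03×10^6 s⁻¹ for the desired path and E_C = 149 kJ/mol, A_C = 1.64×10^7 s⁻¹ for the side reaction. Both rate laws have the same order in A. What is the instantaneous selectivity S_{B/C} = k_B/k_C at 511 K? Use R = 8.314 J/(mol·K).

k_B/k_C = (A_B/A_C)·exp[−(E_B−E_C)/(RT)] = (A_B/A_C)·exp[(E_C−E_B)/(RT)].
(E_C−E_B)/(RT) = (149−130)×10³/(8.314×511) = 19000/4248 = 4.472.
k_B/k_C = (4.03×10^6/1.64×10^7)·exp(4.472) = 0.2457 × 87.55 = 21.5.
Since E_B < E_C, lowering the temperature improves selectivity toward B.

21.5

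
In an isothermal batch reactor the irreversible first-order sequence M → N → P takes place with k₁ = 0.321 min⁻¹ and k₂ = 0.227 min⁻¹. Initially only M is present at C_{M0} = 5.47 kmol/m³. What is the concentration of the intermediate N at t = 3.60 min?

Solving the coupled first-order balances gives C_N(t) = [k₁/(k₂−k₁)]·C_{M0}·(e^(−k₁t) − e^(−k₂t)).
e^(−k₁t) = e^(−0.321×3.60) = e^(−1.156) = 0.3149; e^(−k₂t) = e^(−0.8172) = 0.4417.
C_N = 0.321×5.47/(0.227−0.321) × (0.3149−0.4417) = (-18.68)×(-0.1268) = 2.369 kmol/m³.

2.37 kmol/m³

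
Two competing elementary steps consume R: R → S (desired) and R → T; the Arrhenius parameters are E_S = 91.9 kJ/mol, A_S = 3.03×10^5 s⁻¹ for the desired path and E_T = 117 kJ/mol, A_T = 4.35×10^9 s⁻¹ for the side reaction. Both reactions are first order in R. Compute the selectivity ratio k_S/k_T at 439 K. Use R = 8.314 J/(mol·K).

0.0675

With equal orders, S_{S/T} = k_S/k_T = (A_S/A_T)·exp[(E_T−E_S)/(RT)].
(E_T−E_S)/(RT) = (117−91.9)×10³/(8.314×439) = 25100/3650 = 6.877.
k_S/k_T = (3.03×10^5/4.35×10^9)·exp(6.877) = 6.966×10^-5 × 969.7 = 0.0675.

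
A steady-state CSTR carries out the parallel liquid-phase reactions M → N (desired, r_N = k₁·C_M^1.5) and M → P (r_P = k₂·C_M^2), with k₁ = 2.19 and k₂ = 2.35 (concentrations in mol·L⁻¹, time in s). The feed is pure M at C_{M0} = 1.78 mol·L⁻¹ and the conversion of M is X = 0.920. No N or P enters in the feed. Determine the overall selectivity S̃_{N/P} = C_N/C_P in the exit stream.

Exit C_M = C_{M0}(1−X) = 1.78×0.0800 = 0.1424 mol·L⁻¹.
Rates in a CSTR are evaluated at the outlet concentration: r_N = 2.19×0.1424^1.5 = 0.1177, r_P = 2.35×0.1424^2 = 0.04765.
Overall selectivity = C_N/C_P = r_Nτ/(r_Pτ) = r_N/r_P = 2.47.

2.47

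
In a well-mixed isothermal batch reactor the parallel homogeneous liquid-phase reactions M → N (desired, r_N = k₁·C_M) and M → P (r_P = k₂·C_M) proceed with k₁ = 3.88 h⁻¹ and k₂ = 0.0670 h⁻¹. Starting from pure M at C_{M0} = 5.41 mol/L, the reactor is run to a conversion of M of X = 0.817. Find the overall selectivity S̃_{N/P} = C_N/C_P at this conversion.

57.9

C_M = C_{M0}(1−X) = 0.9900 mol/L.
Both paths are first order in M, so the instantaneous fraction to N is constant: dC_N/d(−C_M) = k₁/(k₁+k₂) = 0.9830.
C_N = 0.9830·(C_{M0}−C_M) = 0.9830×4.420 = 4.34 mol/L.
C_P = (C_{M0}−C_M)−C_N = 0.07503 mol/L; S̃_{N/P} = 4.345/0.07503 = 57.9.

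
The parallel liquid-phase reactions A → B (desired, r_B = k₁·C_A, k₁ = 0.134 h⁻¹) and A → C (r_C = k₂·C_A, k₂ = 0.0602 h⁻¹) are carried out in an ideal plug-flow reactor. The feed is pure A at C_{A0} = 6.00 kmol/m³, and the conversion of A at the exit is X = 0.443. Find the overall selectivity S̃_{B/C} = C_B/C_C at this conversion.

C_A = C_{A0}(1−X) = 3.342 kmol/m³.
Both paths are first order in A, so the instantaneous fraction to B is constant: dC_B/d(−C_A) = k₁/(k₁+k₂) = 0.6900.
C_B = 0.6900·(C_{A0}−C_A) = 0.6900×2.658 = 1.83 kmol/m³.
C_C = (C_{A0}−C_A)−C_B = 0.8240 kmol/m³; S̃_{B/C} = 1.834/0.8240 = 2.23.

2.23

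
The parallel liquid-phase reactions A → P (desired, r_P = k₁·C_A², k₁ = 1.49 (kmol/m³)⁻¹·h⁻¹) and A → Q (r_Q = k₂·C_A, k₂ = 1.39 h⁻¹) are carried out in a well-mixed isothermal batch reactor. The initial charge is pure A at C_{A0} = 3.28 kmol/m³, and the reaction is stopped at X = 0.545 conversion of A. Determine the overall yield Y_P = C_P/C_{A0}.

0.388

C_A = C_{A0}(1−X) = 1.492 kmol/m³.
Along a PFR/batch, dC_Q/dC_A = −r_Q/(r_P+r_Q) = −k₂/(k₂+k₁·C_A).
Integrating from C_{A0} to C_A: C_Q = (1.39/1.49)·ln[(1.39+1.49·3.28)/(1.39+1.49·1.49)] = 0.9329·ln(6.277/3.614) = 0.5151 kmol/m³.
Then C_P = (C_{A0}−C_A) − C_Q = 1.788 − 0.5151 = 1.272 kmol/m³.
Y_P = C_P/C_{A0} = 1.272/3.28 = 0.388.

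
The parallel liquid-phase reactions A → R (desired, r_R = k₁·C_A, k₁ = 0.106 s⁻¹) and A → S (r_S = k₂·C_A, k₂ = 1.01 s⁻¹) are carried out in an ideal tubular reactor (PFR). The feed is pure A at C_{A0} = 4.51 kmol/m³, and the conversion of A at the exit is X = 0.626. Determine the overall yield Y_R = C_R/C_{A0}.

0.0595

C_A = C_{A0}(1−X) = 1.687 kmol/m³.
Both paths are first order in A, so the instantaneous fraction to R is constant: dC_R/d(−C_A) = k₁/(k₁+k₂) = 0.09498.
C_R = 0.09498·(C_{A0}−C_A) = 0.09498×2.823 = 0.268 kmol/m³.
Y_R = C_R/C_{A0} = 0.2682/4.51 = 0.0595.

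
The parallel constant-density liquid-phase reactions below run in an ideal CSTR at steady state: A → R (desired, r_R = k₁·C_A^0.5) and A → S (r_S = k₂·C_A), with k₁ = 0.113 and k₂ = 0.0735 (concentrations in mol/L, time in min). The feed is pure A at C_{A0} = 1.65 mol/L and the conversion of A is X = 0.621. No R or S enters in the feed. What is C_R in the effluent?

Exit C_A = C_{A0}(1−X) = 1.65×0.379 = 0.6253 mol/L.
Rates in a CSTR are evaluated at the outlet concentration: r_R = 0.113×0.6253^0.5 = 0.08936, r_S = 0.0735×0.6253 = 0.04596.
Fraction of consumed A going to R: r_R/(r_R+r_S) = 0.6603.
C_R = 0.6603·C_{A0}·X = 0.6603×1.65×0.621 = 0.677 mol/L.

0.677 mol/L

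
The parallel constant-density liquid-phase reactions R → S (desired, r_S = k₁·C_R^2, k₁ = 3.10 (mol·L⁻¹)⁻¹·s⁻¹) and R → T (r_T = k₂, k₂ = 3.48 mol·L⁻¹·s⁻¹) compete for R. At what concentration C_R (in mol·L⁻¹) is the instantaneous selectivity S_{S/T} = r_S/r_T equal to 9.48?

3.26 mol·L⁻¹

S_{S/T} = (k₁/k₂)·C_R^2 ⇒ C_R = (S·k₂/k₁)^(0.5).
= (9.48×3.48/3.10)^(0.5) = (10.64)^(0.5) = 3.26 mol·L⁻¹.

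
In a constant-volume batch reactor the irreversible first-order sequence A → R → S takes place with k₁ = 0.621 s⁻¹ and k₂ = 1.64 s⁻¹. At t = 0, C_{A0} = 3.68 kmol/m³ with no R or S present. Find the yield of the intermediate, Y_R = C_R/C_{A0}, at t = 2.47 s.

0.121

The intermediate concentration in a first-order A→B→C sequence is C_R = k₁C_{A0}(e^(−k₁t) − e^(−k₂t))/(k₂−k₁).
e^(−k₁t) = e^(−0.621×2.47) = e^(−1.534) = 0.2157; e^(−k₂t) = e^(−4.051) = 0.01741.
C_R = 0.621×3.68/(1.64−0.621) × (0.2157−0.01741) = 2.243×0.1983 = 0.4447 kmol/m³.
Y_R = C_R/C_{A0} = 0.4447/3.68 = 0.121.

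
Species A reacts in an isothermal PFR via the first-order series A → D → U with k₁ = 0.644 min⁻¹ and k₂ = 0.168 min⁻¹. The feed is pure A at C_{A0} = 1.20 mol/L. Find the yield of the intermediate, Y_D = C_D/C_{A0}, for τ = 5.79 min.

For first-order series with pure A initially, C_D(τ) = k₁C_{A0}/(k₂−k₁)·(e^(−k₁τ) − e^(−k₂τ)).
e^(−k₁τ) = e^(−0.644×5.79) = e^(−3.729) = 0.02402; e^(−k₂τ) = e^(−0.9727) = 0.3781.
C_D = 0.644×1.20/(0.168−0.644) × (0.02402−0.3781) = (-1.624)×(-0.3540) = 0.5748 mol/L.
Y_D = C_D/C_{A0} = 0.5748/1.20 = 0.479.

0.479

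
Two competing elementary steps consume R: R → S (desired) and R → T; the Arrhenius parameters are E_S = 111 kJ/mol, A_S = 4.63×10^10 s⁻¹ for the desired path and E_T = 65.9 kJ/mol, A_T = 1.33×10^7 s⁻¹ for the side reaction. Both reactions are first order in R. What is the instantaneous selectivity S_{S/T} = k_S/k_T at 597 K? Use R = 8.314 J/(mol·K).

0.394

Since both paths have the same order in R, the concentration cancels and S_{S/T} = k_S/k_T = (A_S/A_T)·exp[(E_T−E_S)/(RT)].
(E_T−E_S)/(RT) = (65.9−111)×10³/(8.314×597) = -45100/4963 = -9.086.
k_S/k_T = (4.63×10^10/1.33×10^7)·exp(-9.086) = 3481 × 1.132×10^-4 = 0.394.
Since E_S > E_T, raising the temperature improves selectivity toward S.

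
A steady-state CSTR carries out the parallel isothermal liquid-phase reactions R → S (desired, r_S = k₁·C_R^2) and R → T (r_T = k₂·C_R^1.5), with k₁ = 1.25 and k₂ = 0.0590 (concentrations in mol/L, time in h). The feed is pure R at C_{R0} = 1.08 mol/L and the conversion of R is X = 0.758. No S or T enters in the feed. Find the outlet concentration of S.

0.749 mol/L

Exit C_R = C_{R0}(1−X) = 1.08×0.242 = 0.2614 mol/L.
A CSTR operates uniformly at the exit composition, giving r_S = 0.08539 and r_T = 0.007883 (each k·C_R^n at C_R = 0.2614).
Fraction of consumed R going to S: r_S/(r_S+r_T) = 0.9155.
C_S = 0.9155·C_{R0}·X = 0.9155×1.08×0.758 = 0.749 mol/L.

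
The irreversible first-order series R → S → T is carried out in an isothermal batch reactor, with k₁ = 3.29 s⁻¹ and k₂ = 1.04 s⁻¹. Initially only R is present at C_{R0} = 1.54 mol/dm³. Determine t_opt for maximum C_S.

0.512 s

For first-order series the maximum of C_S occurs at t_opt = ln(k₂/k₁)/(k₂−k₁).
= ln(1.04/3.29)/(1.04−3.29) = ln(0.3161)/-2.250 = -1.152/-2.250 = 0.512 s.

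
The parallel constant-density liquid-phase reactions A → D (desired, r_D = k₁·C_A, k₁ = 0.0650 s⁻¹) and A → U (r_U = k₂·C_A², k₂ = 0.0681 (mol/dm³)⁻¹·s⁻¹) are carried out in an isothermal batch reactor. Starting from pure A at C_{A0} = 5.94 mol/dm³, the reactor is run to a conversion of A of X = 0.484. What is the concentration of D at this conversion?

C_A = C_{A0}(1−X) = 3.065 mol/dm³.
Along a PFR/batch, dC_D/dC_A = −r_D/(r_D+r_U) = −k₁/(k₁+k₂·C_A).
Integrating from C_{A0} to C_A: C_D = (0.0650/0.0681)·ln[(0.0650+0.0681·5.94)/(0.0650+0.0681·3.07)] = 0.9545·ln(0.4695/0.2737) = 0.5150 mol/dm³.

0.515 mol/dm³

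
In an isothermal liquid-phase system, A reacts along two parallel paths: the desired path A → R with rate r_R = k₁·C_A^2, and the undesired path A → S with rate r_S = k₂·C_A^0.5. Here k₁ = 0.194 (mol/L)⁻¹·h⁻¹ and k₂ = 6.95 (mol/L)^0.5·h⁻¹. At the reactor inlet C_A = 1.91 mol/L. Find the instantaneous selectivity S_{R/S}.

S_{R/S} = r_R/r_S = (k₁·C_A^2)/(k₂·C_A^0.5) = (k₁/k₂)·C_A^1.5.
= (0.194×1.910^2) / (6.95×1.910^0.5) = 0.7077/9.605 = 0.0737.
Since the desired path is higher order in A, keeping C_A high (PFR or concentrated feed) favours R.

0.0737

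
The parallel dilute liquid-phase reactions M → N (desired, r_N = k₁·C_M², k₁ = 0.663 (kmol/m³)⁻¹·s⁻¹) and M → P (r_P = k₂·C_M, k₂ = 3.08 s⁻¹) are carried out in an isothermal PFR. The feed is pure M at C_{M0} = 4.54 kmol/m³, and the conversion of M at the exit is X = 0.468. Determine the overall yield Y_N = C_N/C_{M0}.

0.199

C_M = C_{M0}(1−X) = 2.415 kmol/m³.
Along a PFR/batch, dC_P/dC_M = −r_P/(r_N+r_P) = −k₂/(k₂+k₁·C_M).
Integrating from C_{M0} to C_M: C_P = (3.08/0.663)·ln[(3.08+0.663·4.54)/(3.08+0.663·2.42)] = 4.646·ln(6.090/4.681) = 1.222 kmol/m³.
Then C_N = (C_{M0}−C_M) − C_P = 2.125 − 1.222 = 0.9026 kmol/m³.
Y_N = C_N/C_{M0} = 0.9026/4.54 = 0.199.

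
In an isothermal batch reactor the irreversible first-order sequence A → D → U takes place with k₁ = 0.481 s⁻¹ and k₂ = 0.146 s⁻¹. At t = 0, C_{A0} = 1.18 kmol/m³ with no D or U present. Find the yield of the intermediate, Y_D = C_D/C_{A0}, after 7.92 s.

0.420

For first-order series with pure A initially, C_D(t) = k₁C_{A0}/(k₂−k₁)·(e^(−k₁t) − e^(−k₂t)).
e^(−k₁t) = e^(−0.481×7.92) = e^(−3.810) = 0.02216; e^(−k₂t) = e^(−1.156) = 0.3146.
C_D = 0.481×1.18/(0.146−0.481) × (0.02216−0.3146) = (-1.694)×(-0.2925) = 0.4955 kmol/m³.
Y_D = C_D/C_{A0} = 0.4955/1.18 = 0.420.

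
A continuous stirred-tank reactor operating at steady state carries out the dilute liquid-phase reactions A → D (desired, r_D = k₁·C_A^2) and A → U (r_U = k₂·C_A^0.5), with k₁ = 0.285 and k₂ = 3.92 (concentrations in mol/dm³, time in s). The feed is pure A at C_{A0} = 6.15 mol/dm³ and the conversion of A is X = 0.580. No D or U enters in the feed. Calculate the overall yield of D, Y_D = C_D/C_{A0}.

0.134

Exit C_A = C_{A0}(1−X) = 6.15×0.420 = 2.583 mol/dm³.
In a CSTR the entire volume is at exit conditions, so r_D = 0.285×2.583^2 = 1.901 and r_U = 3.92×2.583^0.5 = 6.300.
Fraction of consumed A going to D: r_D/(r_D+r_U) = 0.2318.
C_D = 0.2318·C_{A0}·X = 0.2318×6.15×0.580 = 0.827 mol/dm³; Y_D = C_D/C_{A0} = 0.134.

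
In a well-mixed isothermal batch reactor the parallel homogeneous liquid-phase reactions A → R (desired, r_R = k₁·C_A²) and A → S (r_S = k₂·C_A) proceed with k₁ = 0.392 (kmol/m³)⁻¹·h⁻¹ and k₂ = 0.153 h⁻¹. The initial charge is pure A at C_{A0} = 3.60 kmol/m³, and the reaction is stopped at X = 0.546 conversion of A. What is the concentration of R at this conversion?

1.70 kmol/m³

C_A = C_{A0}(1−X) = 1.634 kmol/m³.
Along a PFR/batch, dC_S/dC_A = −r_S/(r_R+r_S) = −k₂/(k₂+k₁·C_A).
Integrating from C_{A0} to C_A: C_S = (0.153/0.392)·ln[(0.153+0.392·3.60)/(0.153+0.392·1.63)] = 0.3903·ln(1.564/0.7937) = 0.2648 kmol/m³.
Then C_R = (C_{A0}−C_A) − C_S = 1.966 − 0.2648 = 1.701 kmol/m³.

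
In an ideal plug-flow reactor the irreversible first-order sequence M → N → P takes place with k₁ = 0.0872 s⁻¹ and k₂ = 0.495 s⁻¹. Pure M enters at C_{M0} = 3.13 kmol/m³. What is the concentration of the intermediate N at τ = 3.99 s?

0.380 kmol/m³

Solving the coupled first-order balances gives C_N(τ) = [k₁/(k₂−k₁)]·C_{M0}·(e^(−k₁τ) − e^(−k₂τ)).
e^(−k₁τ) = e^(−0.0872×3.99) = e^(−0.3479) = 0.7061; e^(−k₂τ) = e^(−1.975) = 0.1388.
C_N = 0.0872×3.13/(0.495−0.0872) × (0.7061−0.1388) = 0.6693×0.5674 = 0.3798 kmol/m³.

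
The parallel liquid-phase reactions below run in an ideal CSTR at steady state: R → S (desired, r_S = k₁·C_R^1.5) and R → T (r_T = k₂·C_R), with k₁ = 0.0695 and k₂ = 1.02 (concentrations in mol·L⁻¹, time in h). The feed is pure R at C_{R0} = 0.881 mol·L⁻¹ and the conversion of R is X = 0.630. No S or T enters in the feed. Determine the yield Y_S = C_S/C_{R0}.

Exit C_R = C_{R0}(1−X) = 0.881×0.370 = 0.3260 mol·L⁻¹.
In a CSTR the entire volume is at exit conditions, so r_S = 0.0695×0.3260^1.5 = 0.01293 and r_T = 1.02×0.3260 = 0.3325.
Fraction of consumed R going to S: r_S/(r_S+r_T) = 0.03745.
C_S = 0.03745·C_{R0}·X = 0.03745×0.881×0.630 = 0.0208 mol·L⁻¹; Y_S = C_S/C_{R0} = 0.0236.

0.0236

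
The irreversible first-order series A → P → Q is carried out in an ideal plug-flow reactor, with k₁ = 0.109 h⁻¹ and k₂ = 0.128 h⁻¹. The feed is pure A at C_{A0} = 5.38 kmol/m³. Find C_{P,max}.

At the optimum, C_{P,max}/C_{A0} = (k₁/k₂)^[k₂/(k₂−k₁)].
= (0.109/0.128)^(0.128/(0.128−0.109)) = (0.8516)^(6.737) = 0.3388.
C_{P,max} = 0.3388×5.38 = 1.82 kmol/m³.

1.82 kmol/m³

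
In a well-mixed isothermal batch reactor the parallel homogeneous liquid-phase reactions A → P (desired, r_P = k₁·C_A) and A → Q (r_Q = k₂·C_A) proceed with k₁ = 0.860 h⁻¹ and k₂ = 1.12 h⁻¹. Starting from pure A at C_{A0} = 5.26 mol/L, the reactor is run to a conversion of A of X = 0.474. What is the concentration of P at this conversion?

C_A = C_{A0}(1−X) = 2.767 mol/L.
Both paths are first order in A, so the instantaneous fraction to P is constant: dC_P/d(−C_A) = k₁/(k₁+k₂) = 0.4343.
C_P = 0.4343·(C_{A0}−C_A) = 0.4343×2.493 = 1.08 mol/L.

1.08 mol/L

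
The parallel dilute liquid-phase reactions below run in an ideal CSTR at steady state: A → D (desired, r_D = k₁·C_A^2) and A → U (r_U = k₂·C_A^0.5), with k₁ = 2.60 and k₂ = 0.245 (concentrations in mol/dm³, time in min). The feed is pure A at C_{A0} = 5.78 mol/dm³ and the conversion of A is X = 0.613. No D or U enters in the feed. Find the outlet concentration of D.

3.45 mol/dm³

Exit C_A = C_{A0}(1−X) = 5.78×0.387 = 2.237 mol/dm³.
A CSTR operates uniformly at the exit composition, giving r_D = 13.01 and r_U = 0.3664 (each k·C_A^n at C_A = 2.237).
Fraction of consumed A going to D: r_D/(r_D+r_U) = 0.9726.
C_D = 0.9726·C_{A0}·X = 0.9726×5.78×0.613 = 3.45 mol/dm³.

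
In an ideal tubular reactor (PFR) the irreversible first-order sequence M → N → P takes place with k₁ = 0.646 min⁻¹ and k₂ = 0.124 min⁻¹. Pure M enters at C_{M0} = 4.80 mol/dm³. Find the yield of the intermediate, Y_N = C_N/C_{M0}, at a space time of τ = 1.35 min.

0.529

Solving the coupled first-order balances gives C_N(τ) = [k₁/(k₂−k₁)]·C_{M0}·(e^(−k₁τ) − e^(−k₂τ)).
e^(−k₁τ) = e^(−0.646×1.35) = e^(−0.8721) = 0.4181; e^(−k₂τ) = e^(−0.1674) = 0.8459.
C_N = 0.646×4.80/(0.124−0.646) × (0.4181−0.8459) = (-5.940)×(-0.4278) = 2.541 mol/dm³.
Y_N = C_N/C_{M0} = 2.541/4.80 = 0.529.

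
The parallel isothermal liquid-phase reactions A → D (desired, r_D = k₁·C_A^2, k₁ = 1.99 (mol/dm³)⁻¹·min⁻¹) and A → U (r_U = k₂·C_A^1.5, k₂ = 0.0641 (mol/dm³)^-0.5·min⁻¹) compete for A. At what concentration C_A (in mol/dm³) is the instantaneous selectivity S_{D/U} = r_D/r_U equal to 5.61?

0.0327 mol/dm³

S_{D/U} = (k₁/k₂)·C_A^0.5 ⇒ C_A = (S·k₂/k₁)^(2).
= (5.61×0.0641/1.99)^(2) = (0.1807)^(2) = 0.0327 mol/dm³.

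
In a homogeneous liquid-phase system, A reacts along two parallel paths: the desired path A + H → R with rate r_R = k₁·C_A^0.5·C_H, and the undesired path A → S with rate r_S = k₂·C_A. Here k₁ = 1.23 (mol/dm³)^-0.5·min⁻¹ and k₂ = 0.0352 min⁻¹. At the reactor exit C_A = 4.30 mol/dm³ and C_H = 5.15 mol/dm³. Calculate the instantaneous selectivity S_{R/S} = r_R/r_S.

86.8

S_{R/S} = r_R/r_S = (k₁·C_A^0.5·C_H)/(k₂·C_A) = (k₁/k₂)·C_A^-0.5·C_H.
= (1.23×4.300^0.5×5.150) / (0.0352×4.300) = 13.14/0.1514 = 86.8.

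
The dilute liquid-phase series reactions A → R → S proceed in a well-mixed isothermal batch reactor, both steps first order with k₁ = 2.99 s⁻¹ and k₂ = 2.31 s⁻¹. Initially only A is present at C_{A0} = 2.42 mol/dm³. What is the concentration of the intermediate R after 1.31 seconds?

Solving the coupled first-order balances gives C_R(t) = [k₁/(k₂−k₁)]·C_{A0}·(e^(−k₁t) − e^(−k₂t)).
e^(−k₁t) = e^(−2.99×1.31) = e^(−3.917) = 0.01990; e^(−k₂t) = e^(−3.026) = 0.04850.
C_R = 2.99×2.42/(2.31−2.99) × (0.01990−0.04850) = (-10.64)×(-0.02860) = 0.3043 mol/dm³.

0.304 mol/dm³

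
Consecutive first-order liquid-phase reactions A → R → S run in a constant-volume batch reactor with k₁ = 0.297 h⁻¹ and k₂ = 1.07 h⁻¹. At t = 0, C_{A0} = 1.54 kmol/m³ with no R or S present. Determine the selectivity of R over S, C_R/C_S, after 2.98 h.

Solving the coupled first-order balances gives C_R(t) = [k₁/(k₂−k₁)]·C_{A0}·(e^(−k₁t) − e^(−k₂t)).
e^(−k₁t) = e^(−0.297×2.98) = e^(−0.8851) = 0.4127; e^(−k₂t) = e^(−3.189) = 0.04123.
C_R = 0.297×1.54/(1.07−0.297) × (0.4127−0.04123) = 0.5917×0.3715 = 0.2198 kmol/m³.
C_A = C_{A0}e^(−k₁t) = 0.6355 kmol/m³, so C_S = C_{A0}−C_A−C_R = 0.6847 kmol/m³; C_R/C_S = 0.321.

0.321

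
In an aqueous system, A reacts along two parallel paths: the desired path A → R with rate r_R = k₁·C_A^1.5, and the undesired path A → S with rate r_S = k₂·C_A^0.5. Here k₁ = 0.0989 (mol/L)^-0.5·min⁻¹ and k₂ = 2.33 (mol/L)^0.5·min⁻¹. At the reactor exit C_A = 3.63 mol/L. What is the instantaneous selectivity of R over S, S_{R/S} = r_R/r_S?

0.154

S_{R/S} = r_R/r_S = (k₁·C_A^1.5)/(k₂·C_A^0.5) = (k₁/k₂)·C_A.
= (0.0989×3.630^1.5) / (2.33×3.630^0.5) = 0.6840/4.439 = 0.154.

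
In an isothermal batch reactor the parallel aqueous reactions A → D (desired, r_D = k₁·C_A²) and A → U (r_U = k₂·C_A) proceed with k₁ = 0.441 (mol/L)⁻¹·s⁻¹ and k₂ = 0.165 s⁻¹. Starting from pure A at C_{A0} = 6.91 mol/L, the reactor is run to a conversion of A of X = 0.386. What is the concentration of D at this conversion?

2.50 mol/L

C_A = C_{A0}(1−X) = 4.243 mol/L.
Along a PFR/batch, dC_U/dC_A = −r_U/(r_D+r_U) = −k₂/(k₂+k₁·C_A).
Integrating from C_{A0} to C_A: C_U = (0.165/0.441)·ln[(0.165+0.441·6.91)/(0.165+0.441·4.24)] = 0.3741·ln(3.212/2.036) = 0.1706 mol/L.
Then C_D = (C_{A0}−C_A) − C_U = 2.667 − 0.1706 = 2.497 mol/L.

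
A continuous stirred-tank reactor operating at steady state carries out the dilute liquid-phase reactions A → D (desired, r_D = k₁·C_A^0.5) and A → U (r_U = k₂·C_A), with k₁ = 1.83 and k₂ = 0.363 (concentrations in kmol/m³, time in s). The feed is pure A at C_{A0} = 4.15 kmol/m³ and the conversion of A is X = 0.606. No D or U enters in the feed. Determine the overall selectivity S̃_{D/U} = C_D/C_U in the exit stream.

3.94

Exit C_A = C_{A0}(1−X) = 4.15×0.394 = 1.635 kmol/m³.
Rates in a CSTR are evaluated at the outlet concentration: r_D = 1.83×1.635^0.5 = 2.340, r_U = 0.363×1.635 = 0.5935.
Overall selectivity = C_D/C_U = r_Dτ/(r_Uτ) = r_D/r_U = 3.94.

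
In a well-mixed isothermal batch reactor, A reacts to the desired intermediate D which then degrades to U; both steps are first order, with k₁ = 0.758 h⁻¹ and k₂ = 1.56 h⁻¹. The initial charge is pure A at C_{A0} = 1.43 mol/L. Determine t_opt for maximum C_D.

Setting dC_D/dt = 0 gives t_opt = ln(k₂/k₁)/(k₂−k₁).
= ln(1.56/0.758)/(1.56−0.758) = ln(2.058)/0.8020 = 0.7218/0.8020 = 0.900 h.

0.900 h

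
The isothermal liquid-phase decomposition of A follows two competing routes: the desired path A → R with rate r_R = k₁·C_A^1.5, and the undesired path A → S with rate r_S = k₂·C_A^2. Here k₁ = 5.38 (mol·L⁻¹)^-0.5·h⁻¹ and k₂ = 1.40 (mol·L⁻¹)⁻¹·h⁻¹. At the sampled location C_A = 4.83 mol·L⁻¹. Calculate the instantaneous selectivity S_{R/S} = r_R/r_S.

S_{R/S} = r_R/r_S = (k₁·C_A^1.5)/(k₂·C_A^2) = (k₁/k₂)·C_A^-0.5.
= (5.38×4.830^1.5) / (1.40×4.830^2) = 57.11/32.66 = 1.75.
The undesired path is higher order in A, so low C_A (CSTR or dilute feed) favours R.

1.75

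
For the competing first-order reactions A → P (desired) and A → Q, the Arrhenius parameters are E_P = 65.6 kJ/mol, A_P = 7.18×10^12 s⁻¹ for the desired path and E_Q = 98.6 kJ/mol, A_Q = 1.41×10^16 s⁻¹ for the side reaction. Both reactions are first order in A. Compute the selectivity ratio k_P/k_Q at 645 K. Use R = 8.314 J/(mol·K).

With equal orders, S_{P/Q} = k_P/k_Q = (A_P/A_Q)·exp[(E_Q−E_P)/(RT)].
(E_Q−E_P)/(RT) = (98.6−65.6)×10³/(8.314×645) = 33000/5363 = 6.154.
k_P/k_Q = (7.18×10^12/1.41×10^16)·exp(6.154) = 5.092×10^-4 × 470.5 = 0.240.
Since E_P < E_Q, lowering the temperature improves selectivity toward P.

0.240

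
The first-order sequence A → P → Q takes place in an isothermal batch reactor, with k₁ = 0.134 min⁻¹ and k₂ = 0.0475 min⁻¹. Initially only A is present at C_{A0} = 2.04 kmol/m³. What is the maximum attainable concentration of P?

Evaluating C_P at t_opt = ln(k₂/k₁)/(k₂−k₁) gives C_{P,max}/C_{A0} = (k₁/k₂)^[k₂/(k₂−k₁)].
= (0.134/0.0475)^(0.0475/(0.0475−0.134)) = (2.821)^(-0.5491) = 0.5658.
C_{P,max} = 0.5658×2.04 = 1.15 kmol/m³.

1.15 kmol/m³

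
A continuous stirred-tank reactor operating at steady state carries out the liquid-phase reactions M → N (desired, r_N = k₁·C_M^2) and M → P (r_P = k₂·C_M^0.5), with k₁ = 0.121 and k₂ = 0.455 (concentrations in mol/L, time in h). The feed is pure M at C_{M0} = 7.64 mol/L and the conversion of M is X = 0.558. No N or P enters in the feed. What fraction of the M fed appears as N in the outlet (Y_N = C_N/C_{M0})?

Exit C_M = C_{M0}(1−X) = 7.64×0.442 = 3.377 mol/L.
Rates in a CSTR are evaluated at the outlet concentration: r_N = 0.121×3.377^2 = 1.380, r_P = 0.455×3.377^0.5 = 0.8361.
Fraction of consumed M going to N: r_N/(r_N+r_P) = 0.6227.
C_N = 0.6227·C_{M0}·X = 0.6227×7.64×0.558 = 2.65 mol/L; Y_N = C_N/C_{M0} = 0.347.

0.347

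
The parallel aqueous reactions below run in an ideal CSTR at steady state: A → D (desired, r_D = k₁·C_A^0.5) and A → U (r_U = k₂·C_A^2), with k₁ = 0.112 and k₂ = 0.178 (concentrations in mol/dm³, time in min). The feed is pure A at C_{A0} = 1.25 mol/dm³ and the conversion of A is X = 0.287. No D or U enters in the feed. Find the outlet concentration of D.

0.153 mol/dm³

Exit C_A = C_{A0}(1−X) = 1.25×0.713 = 0.8913 mol/dm³.
In a CSTR the entire volume is at exit conditions, so r_D = 0.112×0.8913^0.5 = 0.1057 and r_U = 0.178×0.8913^2 = 0.1414.
Fraction of consumed A going to D: r_D/(r_D+r_U) = 0.4279.
C_D = 0.4279·C_{A0}·X = 0.4279×1.25×0.287 = 0.153 mol/dm³.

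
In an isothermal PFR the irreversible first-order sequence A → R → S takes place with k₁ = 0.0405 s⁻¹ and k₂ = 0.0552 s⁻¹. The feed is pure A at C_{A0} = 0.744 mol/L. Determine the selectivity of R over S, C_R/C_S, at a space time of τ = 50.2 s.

0.277

Solving the coupled first-order balances gives C_R(τ) = [k₁/(k₂−k₁)]·C_{A0}·(e^(−k₁τ) − e^(−k₂τ)).
e^(−k₁τ) = e^(−0.0405×50.2) = e^(−2.033) = 0.1309; e^(−k₂τ) = e^(−2.771) = 0.06260.
C_R = 0.0405×0.744/(0.0552−0.0405) × (0.1309−0.06260) = 2.050×0.06833 = 0.1401 mol/L.
C_A = C_{A0}e^(−k₁τ) = 0.09741 mol/L, so C_S = C_{A0}−C_A−C_R = 0.5065 mol/L; C_R/C_S = 0.277.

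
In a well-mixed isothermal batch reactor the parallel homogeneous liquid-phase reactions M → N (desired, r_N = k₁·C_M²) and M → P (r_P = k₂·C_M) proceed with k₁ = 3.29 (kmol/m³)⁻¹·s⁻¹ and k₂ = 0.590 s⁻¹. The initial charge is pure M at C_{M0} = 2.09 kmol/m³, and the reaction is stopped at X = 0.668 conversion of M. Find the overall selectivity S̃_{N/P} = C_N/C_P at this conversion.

C_M = C_{M0}(1−X) = 0.6939 kmol/m³.
Along a PFR/batch, dC_P/dC_M = −r_P/(r_N+r_P) = −k₂/(k₂+k₁·C_M).
Integrating from C_{M0} to C_M: C_P = (0.590/3.29)·ln[(0.590+3.29·2.09)/(0.590+3.29·0.694)] = 0.1793·ln(7.466/2.873) = 0.1713 kmol/m³.
Then C_N = (C_{M0}−C_M) − C_P = 1.396 − 0.1713 = 1.225 kmol/m³.
S̃_{N/P} = C_N/C_P = 1.225/0.1713 = 7.15.

7.15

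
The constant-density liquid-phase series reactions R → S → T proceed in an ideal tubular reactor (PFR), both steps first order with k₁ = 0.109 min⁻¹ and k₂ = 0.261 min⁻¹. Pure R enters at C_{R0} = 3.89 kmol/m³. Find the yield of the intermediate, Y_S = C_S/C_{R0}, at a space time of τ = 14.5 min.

The intermediate concentration in a first-order A→B→C sequence is C_S = k₁C_{R0}(e^(−k₁τ) − e^(−k₂τ))/(k₂−k₁).
e^(−k₁τ) = e^(−0.109×14.5) = e^(−1.581) = 0.2059; e^(−k₂τ) = e^(−3.784) = 0.02272.
C_S = 0.109×3.89/(0.261−0.109) × (0.2059−0.02272) = 2.790×0.1832 = 0.5109 kmol/m³.
Y_S = C_S/C_{R0} = 0.5109/3.89 = 0.131.

0.131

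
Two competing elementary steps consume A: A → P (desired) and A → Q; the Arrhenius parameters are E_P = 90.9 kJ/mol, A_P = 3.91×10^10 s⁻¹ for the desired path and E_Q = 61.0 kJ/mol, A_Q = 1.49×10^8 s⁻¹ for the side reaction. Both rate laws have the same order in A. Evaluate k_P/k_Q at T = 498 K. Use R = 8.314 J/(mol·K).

Since both paths have the same order in A, the concentration cancels and S_{P/Q} = k_P/k_Q = (A_P/A_Q)·exp[(E_Q−E_P)/(RT)].
(E_Q−E_P)/(RT) = (61.0−90.9)×10³/(8.314×498) = -29900/4140 = -7.222.
k_P/k_Q = (3.91×10^10/1.49×10^8)·exp(-7.222) = 262.4 × 7.307×10^-4 = 0.192.

0.192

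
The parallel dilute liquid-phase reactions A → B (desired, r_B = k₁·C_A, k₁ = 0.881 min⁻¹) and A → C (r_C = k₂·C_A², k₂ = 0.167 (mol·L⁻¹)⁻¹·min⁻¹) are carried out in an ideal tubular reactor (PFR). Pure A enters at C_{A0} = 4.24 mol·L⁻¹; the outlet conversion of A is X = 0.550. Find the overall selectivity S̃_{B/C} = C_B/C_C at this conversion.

C_A = C_{A0}(1−X) = 1.908 mol·L⁻¹.
Along a PFR/batch, dC_B/dC_A = −r_B/(r_B+r_C) = −k₁/(k₁+k₂·C_A).
Integrating from C_{A0} to C_A: C_B = (0.881/0.167)·ln[(0.881+0.167·4.24)/(0.881+0.167·1.91)] = 5.275·ln(1.589/1.200) = 1.483 mol·L⁻¹.
C_C = (C_{A0}−C_A)−C_B = 0.8489 mol·L⁻¹; S̃_{B/C} = 1.483/0.8489 = 1.75.

1.75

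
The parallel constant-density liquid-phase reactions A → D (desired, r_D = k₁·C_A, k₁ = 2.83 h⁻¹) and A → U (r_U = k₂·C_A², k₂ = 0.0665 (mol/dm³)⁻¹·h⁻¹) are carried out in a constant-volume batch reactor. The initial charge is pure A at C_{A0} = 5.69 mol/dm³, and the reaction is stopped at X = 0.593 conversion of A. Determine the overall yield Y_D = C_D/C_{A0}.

C_A = C_{A0}(1−X) = 2.316 mol/dm³.
Along a PFR/batch, dC_D/dC_A = −r_D/(r_D+r_U) = −k₁/(k₁+k₂·C_A).
Integrating from C_{A0} to C_A: C_D = (2.83/0.0665)·ln[(2.83+0.0665·5.69)/(2.83+0.0665·2.32)] = 42.56·ln(3.208/2.984) = 3.085 mol/dm³.
Y_D = C_D/C_{A0} = 3.085/5.69 = 0.542.

0.542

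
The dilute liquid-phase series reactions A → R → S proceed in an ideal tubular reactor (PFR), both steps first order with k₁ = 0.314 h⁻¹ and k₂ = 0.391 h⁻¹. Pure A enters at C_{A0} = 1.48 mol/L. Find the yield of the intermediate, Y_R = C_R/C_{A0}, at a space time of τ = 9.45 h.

0.108

For first-order series with pure A initially, C_R(τ) = k₁C_{A0}/(k₂−k₁)·(e^(−k₁τ) − e^(−k₂τ)).
e^(−k₁τ) = e^(−0.314×9.45) = e^(−2.967) = 0.05144; e^(−k₂τ) = e^(−3.695) = 0.02485.
C_R = 0.314×1.48/(0.391−0.314) × (0.05144−0.02485) = 6.035×0.02659 = 0.1605 mol/L.
Y_R = C_R/C_{A0} = 0.1605/1.48 = 0.108.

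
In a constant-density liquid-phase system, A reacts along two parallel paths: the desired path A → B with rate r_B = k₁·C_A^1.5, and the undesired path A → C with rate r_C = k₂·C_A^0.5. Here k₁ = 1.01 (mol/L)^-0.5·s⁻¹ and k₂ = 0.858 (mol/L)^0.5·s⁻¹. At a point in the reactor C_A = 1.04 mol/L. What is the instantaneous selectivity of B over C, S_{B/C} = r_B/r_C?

S_{B/C} = r_B/r_C = (k₁·C_A^1.5)/(k₂·C_A^0.5) = (k₁/k₂)·C_A.
= (1.01×1.040^1.5) / (0.858×1.040^0.5) = 1.071/0.8750 = 1.22.
Since the desired path is higher order in A, keeping C_A high (PFR or concentrated feed) favours B.

1.22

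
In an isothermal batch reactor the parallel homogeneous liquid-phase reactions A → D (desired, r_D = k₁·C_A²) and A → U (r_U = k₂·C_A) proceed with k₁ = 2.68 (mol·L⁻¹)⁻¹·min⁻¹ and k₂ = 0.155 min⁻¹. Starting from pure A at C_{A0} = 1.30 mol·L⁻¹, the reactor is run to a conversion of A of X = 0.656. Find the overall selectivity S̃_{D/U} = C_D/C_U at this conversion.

C_A = C_{A0}(1−X) = 0.4472 mol·L⁻¹.
Along a PFR/batch, dC_U/dC_A = −r_U/(r_D+r_U) = −k₂/(k₂+k₁·C_A).
Integrating from C_{A0} to C_A: C_U = (0.155/2.68)·ln[(0.155+2.68·1.30)/(0.155+2.68·0.447)] = 0.05784·ln(3.639/1.353) = 0.05720 mol·L⁻¹.
Then C_D = (C_{A0}−C_A) − C_U = 0.8528 − 0.05720 = 0.7956 mol·L⁻¹.
S̃_{D/U} = C_D/C_U = 0.7956/0.05720 = 13.9.

13.9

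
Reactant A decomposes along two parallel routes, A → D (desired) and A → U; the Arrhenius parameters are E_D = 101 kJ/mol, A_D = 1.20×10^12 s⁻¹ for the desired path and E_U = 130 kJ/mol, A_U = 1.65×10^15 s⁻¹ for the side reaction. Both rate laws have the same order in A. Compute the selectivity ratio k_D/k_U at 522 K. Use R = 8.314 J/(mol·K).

0.580

k_D/k_U = (A_D/A_U)·exp[−(E_D−E_U)/(RT)] = (A_D/A_U)·exp[(E_U−E_D)/(RT)].
(E_U−E_D)/(RT) = (130−101)×10³/(8.314×522) = 29000/4340 = 6.682.
k_D/k_U = (1.20×10^12/1.65×10^15)·exp(6.682) = 7.273×10^-4 × 798.0 = 0.580.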